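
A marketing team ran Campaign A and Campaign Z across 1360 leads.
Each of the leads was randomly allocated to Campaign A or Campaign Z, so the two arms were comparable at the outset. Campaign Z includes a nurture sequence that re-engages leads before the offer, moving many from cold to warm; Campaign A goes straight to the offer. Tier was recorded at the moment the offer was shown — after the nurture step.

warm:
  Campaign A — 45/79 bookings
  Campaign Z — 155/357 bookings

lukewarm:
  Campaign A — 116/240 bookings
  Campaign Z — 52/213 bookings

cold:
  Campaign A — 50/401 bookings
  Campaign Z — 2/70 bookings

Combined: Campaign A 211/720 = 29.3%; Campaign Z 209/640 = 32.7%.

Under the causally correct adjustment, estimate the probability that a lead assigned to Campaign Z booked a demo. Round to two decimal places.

0.33

Engagement tier lies on the pathway campaign → engagement tier → outcome, so adjusting for it blocks the indirect effect. For the total causal effect of campaign, use the unadjusted pooled rates.
So P(outcome | do(Campaign Z)) is just the pooled rate for Campaign Z: 209/640 = 0.327.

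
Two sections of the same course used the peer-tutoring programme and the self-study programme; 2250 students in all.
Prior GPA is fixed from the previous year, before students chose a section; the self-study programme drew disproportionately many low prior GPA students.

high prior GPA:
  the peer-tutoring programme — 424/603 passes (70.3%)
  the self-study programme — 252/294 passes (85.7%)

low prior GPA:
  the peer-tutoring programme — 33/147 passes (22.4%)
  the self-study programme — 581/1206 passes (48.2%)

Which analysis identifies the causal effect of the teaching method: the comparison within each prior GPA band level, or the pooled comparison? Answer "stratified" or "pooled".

stratified

The imbalance in prior GPA band arose from how students were allocated, not from anything the teaching method did; and prior GPA band independently affects the outcome. The pooled gap is confounded — condition on prior GPA band.
Within each level — high prior GPA: 70.3% vs 85.7%; low prior GPA: 22.4% vs 48.2% — the self-study programme is higher every time.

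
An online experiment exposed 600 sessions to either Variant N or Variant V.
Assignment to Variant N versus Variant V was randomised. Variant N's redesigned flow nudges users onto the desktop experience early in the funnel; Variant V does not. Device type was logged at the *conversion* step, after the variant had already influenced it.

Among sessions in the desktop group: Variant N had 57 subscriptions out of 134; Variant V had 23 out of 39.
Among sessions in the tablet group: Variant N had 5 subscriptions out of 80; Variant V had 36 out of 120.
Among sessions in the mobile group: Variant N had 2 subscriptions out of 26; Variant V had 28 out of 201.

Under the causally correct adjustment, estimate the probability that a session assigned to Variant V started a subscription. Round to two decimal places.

0.24

The stratified and pooled comparisons disagree (Variant V wins within each device type; Variant N wins overall), so the answer turns on the causal role of device type.
Because the variant influences device type, device type is a post-treatment mediator, not a confounder. Stratifying on it would bias the estimate; the causal effect is the crude pooled difference.
So P(outcome | do(Variant V)) is just the pooled rate for Variant V: 87/360 = 0.242.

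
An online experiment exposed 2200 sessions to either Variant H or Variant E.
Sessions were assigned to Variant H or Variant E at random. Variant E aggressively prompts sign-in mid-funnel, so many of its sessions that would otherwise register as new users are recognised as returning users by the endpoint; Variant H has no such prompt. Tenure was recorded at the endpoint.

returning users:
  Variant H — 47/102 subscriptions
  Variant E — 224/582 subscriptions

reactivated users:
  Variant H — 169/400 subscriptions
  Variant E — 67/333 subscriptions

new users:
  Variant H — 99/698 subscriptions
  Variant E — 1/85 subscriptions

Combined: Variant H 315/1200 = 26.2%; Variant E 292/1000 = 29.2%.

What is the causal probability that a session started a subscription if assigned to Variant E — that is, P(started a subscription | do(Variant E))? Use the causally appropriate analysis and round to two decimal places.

0.29

User tenure is recorded after the variant and is itself shifted by it — it sits on the causal path from variant to outcome. Conditioning on a mediator would strip out part of the effect we want; the pooled comparison gives the total causal effect.
So P(outcome | do(Variant E)) is just the pooled rate for Variant E: 292/1000 = 0.292.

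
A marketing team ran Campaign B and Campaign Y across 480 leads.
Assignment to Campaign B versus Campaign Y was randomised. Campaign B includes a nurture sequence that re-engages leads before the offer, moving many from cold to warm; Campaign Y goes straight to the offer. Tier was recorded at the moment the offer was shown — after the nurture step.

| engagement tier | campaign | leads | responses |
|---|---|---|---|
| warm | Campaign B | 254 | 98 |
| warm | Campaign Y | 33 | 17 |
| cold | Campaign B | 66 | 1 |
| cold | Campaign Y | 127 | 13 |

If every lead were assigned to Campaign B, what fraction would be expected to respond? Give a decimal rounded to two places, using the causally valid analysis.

The distribution of engagement tier is itself part of what the campaign does — it is an intermediate outcome. Holding it fixed would remove that part of the effect; the total effect is the pooled difference.
So P(outcome | do(Campaign B)) is just the pooled rate for Campaign B: 99/320 = 0.309.

0.31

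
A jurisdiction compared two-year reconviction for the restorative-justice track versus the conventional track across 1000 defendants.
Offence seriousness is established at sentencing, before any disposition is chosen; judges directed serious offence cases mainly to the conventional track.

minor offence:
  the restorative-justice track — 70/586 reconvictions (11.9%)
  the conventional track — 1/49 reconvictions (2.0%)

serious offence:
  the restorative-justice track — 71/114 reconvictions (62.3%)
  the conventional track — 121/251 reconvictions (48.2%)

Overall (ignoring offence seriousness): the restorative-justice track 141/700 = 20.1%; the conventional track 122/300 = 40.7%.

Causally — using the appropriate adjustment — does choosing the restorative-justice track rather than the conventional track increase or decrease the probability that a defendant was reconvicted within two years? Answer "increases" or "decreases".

The stratified and pooled comparisons disagree (the conventional track wins within each offence seriousness; the restorative-justice track wins overall), so the answer turns on the causal role of offence seriousness.
Here offence seriousness is a common cause — it drives both which disposition a case falls under and the outcome. The crude comparison mixes populations; the stratum-specific rates are the causally relevant ones.
Within each level — minor offence: 11.9% vs 2.0%; serious offence: 62.3% vs 48.2% — the conventional track is lower every time.

increases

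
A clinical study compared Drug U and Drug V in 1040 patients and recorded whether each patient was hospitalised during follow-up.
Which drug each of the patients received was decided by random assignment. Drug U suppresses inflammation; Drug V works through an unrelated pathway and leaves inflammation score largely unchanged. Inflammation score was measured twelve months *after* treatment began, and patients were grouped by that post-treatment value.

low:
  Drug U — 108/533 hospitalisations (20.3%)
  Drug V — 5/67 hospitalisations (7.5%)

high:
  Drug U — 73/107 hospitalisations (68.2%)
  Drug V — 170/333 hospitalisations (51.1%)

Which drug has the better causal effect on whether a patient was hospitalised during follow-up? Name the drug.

Drug V is lower inside every inflammation score stratum but Drug U is lower in aggregate. Whether to stratify depends on how inflammation score relates to the drug.
Stratifying would compare drugs among patients the drugs themselves sorted into inflammation score groups — a form of selection on an intermediate. The unconditioned pooled rates give the total causal effect.
Pooled: Drug U 28.3% vs Drug V 43.8%; Drug U is lower overall.

Drug U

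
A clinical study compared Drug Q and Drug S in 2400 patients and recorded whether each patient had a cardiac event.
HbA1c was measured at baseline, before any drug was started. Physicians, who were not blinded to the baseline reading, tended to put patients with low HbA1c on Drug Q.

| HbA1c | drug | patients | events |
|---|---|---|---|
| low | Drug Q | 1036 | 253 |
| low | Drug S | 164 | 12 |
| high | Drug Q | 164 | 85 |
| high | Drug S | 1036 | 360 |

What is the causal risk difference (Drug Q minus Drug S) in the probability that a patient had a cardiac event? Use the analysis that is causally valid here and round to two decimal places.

+0.17

Within every HbA1c level Drug S has the lower rate, yet pooled Drug Q does — Simpson's reversal.
HbA1c differs across drugs for reasons unrelated to any effect of the drug itself, and it separately predicts the outcome — a classic confounder. We must compare within HbA1c levels.
Adjusting over the population distribution of HbA1c: 0.500·(0.244−0.073) + 0.500·(0.518−0.347) = +0.171.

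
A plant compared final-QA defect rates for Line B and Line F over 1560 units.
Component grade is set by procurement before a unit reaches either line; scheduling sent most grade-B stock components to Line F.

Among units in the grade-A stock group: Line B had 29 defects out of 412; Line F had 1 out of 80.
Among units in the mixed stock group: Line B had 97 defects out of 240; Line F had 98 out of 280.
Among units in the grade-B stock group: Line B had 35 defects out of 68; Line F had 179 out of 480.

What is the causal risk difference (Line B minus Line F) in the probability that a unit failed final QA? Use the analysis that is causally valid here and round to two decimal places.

+0.09

Line F is lower inside every component grade stratum but Line B is lower in aggregate. Whether to stratify depends on how component grade relates to the line.
Component grade satisfies the back-door criterion: it is not a descendant of the line, and it blocks the spurious path from line to outcome. Adjusting for it (i.e., using the within-component grade rates) gives the causal effect.
Adjusting over the population distribution of component grade: 0.315·(0.070−0.013) + 0.333·(0.404−0.350) + 0.351·(0.515−0.373) = +0.086.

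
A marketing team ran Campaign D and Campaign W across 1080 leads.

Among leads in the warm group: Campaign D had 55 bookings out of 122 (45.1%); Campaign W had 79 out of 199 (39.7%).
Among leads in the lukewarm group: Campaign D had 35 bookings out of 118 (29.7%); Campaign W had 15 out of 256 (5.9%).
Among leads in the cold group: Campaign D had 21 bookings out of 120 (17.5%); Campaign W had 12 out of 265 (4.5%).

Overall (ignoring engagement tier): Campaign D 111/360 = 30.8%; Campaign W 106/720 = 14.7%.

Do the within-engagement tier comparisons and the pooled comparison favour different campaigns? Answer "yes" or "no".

Within each engagement tier level (warm 45.1% vs 39.7%; lukewarm 29.7% vs 5.9%; cold 17.5% vs 4.5%), Campaign D has the higher rate every time. Pooled: 30.8% vs 14.7% — Campaign D has the higher rate overall. They agree.

no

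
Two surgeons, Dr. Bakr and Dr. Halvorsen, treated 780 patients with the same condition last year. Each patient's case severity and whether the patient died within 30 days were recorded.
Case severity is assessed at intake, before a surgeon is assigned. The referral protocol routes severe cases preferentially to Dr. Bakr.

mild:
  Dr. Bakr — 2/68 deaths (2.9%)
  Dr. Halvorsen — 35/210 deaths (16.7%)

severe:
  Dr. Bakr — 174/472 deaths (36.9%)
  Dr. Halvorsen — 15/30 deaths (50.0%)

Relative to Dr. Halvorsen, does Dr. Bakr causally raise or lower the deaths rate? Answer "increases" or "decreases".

decreases

Within every case severity level Dr. Bakr has the lower rate, yet pooled Dr. Halvorsen does — Simpson's reversal.
Case severity satisfies the back-door criterion: it is not a descendant of the surgeon, and it blocks the spurious path from surgeon to outcome. Adjusting for it (i.e., using the within-case severity rates) gives the causal effect.
Within each level — mild: 2.9% vs 16.7%; severe: 36.9% vs 50.0% — Dr. Bakr is lower every time.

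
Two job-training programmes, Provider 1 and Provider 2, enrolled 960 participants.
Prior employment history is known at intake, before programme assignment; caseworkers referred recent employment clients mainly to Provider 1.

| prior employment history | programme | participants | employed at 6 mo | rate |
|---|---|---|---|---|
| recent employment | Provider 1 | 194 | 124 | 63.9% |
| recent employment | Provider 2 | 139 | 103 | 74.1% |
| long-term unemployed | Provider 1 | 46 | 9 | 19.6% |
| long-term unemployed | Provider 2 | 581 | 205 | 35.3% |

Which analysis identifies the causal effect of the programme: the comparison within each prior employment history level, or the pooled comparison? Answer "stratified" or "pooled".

stratified

Nothing the programme does changes prior employment history; the imbalance is an allocation artefact. With prior employment history also predicting the outcome, the pooled figure is confounded, and the within-stratum comparison is the causal one.
Within each level — recent employment: 63.9% vs 74.1%; long-term unemployed: 19.6% vs 35.3% — Provider 2 is higher every time.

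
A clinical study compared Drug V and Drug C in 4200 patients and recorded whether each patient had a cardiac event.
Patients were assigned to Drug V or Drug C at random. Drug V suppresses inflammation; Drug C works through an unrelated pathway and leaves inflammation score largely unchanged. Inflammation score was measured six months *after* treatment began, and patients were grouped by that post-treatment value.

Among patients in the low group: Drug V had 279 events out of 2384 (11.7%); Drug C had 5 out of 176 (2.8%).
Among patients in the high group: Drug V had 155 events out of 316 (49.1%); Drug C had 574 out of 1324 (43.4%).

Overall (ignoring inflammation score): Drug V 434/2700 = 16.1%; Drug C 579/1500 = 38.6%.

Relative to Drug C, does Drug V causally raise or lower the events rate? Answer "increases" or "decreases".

decreases

The stratified and pooled comparisons disagree (Drug C wins within each inflammation score; Drug V wins overall), so the answer turns on the causal role of inflammation score.
The distribution of inflammation score is itself part of what the drug does — it is an intermediate outcome. Holding it fixed would remove that part of the effect; the total effect is the pooled difference.
Pooled: Drug V 16.1% vs Drug C 38.6%; Drug V is lower overall.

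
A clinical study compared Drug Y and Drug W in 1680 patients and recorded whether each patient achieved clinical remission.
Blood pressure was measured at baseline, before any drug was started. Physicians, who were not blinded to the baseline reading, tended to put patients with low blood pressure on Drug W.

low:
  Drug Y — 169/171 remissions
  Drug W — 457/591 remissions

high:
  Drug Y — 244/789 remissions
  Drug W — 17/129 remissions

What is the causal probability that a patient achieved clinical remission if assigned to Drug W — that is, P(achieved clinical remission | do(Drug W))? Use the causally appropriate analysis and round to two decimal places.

The stratified and pooled comparisons disagree (Drug Y wins within each blood pressure; Drug W wins overall), so the answer turns on the causal role of blood pressure.
Blood pressure satisfies the back-door criterion: it is not a descendant of the drug, and it blocks the spurious path from drug to outcome. Adjusting for it (i.e., using the within-blood pressure rates) gives the causal effect.
Standardising Drug W to the population blood pressure mix: 0.454·457/591 + 0.546·17/129 = 0.423.

0.42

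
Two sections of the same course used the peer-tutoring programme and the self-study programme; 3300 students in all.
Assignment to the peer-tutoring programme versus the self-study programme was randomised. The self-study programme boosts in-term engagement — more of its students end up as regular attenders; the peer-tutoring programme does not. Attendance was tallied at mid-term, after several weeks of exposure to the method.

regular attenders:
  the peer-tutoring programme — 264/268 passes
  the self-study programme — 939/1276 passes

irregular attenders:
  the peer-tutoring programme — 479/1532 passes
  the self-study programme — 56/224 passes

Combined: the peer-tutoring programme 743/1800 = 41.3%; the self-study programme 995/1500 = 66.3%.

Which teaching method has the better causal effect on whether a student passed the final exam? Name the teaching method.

The mid-term attendance-specific comparison favours the peer-tutoring programme throughout, but the pooled figures favour the self-study programme. The question is whether to condition on mid-term attendance.
Stratifying would compare teaching methods among students the teaching methods themselves sorted into mid-term attendance groups — a form of selection on an intermediate. The unconditioned pooled rates give the total causal effect.
Pooled: the peer-tutoring programme 41.3% vs the self-study programme 66.3%; the self-study programme is higher overall.

the self-study programme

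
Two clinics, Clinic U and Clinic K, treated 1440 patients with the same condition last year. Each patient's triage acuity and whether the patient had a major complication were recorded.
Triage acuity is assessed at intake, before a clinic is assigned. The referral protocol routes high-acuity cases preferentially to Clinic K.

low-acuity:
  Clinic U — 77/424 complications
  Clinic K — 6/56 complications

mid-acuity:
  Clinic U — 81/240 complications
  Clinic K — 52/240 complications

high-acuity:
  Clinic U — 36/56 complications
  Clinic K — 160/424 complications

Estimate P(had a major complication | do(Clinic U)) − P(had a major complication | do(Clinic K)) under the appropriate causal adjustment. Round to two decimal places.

The imbalance in triage acuity arose from how patients were allocated, not from anything the clinic did; and triage acuity independently affects the outcome. The pooled gap is confounded — condition on triage acuity.
Adjusting over the population distribution of triage acuity: 0.333·(0.182−0.107) + 0.333·(0.338−0.217) + 0.333·(0.643−0.377) = +0.154.

+0.15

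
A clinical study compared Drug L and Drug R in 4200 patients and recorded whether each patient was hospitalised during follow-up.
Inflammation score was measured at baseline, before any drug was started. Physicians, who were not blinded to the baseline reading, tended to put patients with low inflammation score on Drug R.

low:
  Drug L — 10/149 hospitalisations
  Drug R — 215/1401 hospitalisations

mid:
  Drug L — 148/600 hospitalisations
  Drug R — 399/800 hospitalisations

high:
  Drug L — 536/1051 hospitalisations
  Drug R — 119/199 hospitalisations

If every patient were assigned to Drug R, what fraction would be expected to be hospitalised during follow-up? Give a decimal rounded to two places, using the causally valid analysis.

0.40

Within every inflammation score level Drug L has the lower rate, yet pooled Drug R does — Simpson's reversal.
The imbalance in inflammation score arose from how patients were allocated, not from anything the drug did; and inflammation score independently affects the outcome. The pooled gap is confounded — condition on inflammation score.
Standardising Drug R to the population inflammation score mix: 0.369·215/1401 + 0.333·399/800 + 0.298·119/199 = 0.401.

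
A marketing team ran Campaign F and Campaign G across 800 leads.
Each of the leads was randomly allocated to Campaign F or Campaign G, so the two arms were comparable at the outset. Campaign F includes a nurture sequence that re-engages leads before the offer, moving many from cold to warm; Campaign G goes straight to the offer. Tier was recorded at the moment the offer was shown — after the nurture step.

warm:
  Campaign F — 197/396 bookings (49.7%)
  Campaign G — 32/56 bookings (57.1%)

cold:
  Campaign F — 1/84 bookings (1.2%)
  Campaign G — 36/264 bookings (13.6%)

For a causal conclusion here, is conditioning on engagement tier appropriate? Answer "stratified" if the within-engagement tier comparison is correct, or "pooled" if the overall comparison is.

The distribution of engagement tier is itself part of what the campaign does — it is an intermediate outcome. Holding it fixed would remove that part of the effect; the total effect is the pooled difference.
Pooled: Campaign F 41.2% vs Campaign G 21.2%; Campaign F is higher overall.

pooled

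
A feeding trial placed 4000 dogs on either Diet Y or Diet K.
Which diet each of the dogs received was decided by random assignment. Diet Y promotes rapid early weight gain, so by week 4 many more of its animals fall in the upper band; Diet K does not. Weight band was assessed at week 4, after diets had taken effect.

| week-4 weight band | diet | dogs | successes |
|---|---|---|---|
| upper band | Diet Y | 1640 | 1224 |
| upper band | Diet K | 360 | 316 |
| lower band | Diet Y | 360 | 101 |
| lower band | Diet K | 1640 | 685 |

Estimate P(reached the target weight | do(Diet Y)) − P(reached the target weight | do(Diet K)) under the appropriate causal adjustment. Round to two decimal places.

Week-4 weight band here is a post-treatment variable shaped by the diet; conditioning on it would introduce bias rather than remove it. The overall comparison is the causal one.
The causal difference is the pooled difference: 0.662 − 0.500 = +0.162.

+0.16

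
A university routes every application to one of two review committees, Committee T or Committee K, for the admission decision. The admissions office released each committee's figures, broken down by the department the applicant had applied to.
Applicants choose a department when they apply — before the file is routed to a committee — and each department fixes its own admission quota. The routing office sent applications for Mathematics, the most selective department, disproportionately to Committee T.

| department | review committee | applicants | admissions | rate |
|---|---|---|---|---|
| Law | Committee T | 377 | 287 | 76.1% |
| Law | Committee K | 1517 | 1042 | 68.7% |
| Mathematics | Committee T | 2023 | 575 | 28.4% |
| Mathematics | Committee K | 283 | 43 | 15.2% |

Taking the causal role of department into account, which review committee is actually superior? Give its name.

Committee T

Committee T is higher inside every department stratum but Committee K is higher in aggregate. Whether to stratify depends on how department relates to the review committee.
Since department is a pre-existing factor (not a product of the review committee) and it affects the outcome on its own, it is a confounder. The stratified rates, not the pooled rate, identify the causal effect.
Within each level — Law: 76.1% vs 68.7%; Mathematics: 28.4% vs 15.2% — Committee T is higher every time.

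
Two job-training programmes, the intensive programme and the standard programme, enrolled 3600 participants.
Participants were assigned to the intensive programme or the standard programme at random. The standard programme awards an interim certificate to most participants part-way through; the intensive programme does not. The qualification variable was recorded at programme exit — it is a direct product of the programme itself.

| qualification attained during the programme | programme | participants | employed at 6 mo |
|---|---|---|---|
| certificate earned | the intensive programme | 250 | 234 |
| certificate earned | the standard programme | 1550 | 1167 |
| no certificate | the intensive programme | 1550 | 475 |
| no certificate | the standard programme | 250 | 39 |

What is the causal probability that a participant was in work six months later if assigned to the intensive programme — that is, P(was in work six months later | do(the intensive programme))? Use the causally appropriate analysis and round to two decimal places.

Qualification attained during the programme lies on the pathway programme → qualification attained during the programme → outcome, so adjusting for it blocks the indirect effect. For the total causal effect of programme, use the unadjusted pooled rates.
So P(outcome | do(the intensive programme)) is just the pooled rate for the intensive programme: 709/1800 = 0.394.

0.39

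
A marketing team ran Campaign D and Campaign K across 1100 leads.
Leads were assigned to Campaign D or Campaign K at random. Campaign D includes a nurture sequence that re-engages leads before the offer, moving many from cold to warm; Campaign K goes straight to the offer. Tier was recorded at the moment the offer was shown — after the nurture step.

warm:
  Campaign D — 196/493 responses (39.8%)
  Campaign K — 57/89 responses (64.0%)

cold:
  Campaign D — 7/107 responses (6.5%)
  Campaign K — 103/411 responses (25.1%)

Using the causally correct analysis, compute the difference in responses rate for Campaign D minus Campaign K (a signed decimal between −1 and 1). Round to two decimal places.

Engagement tier is recorded after the campaign and is itself shifted by it — it sits on the causal path from campaign to outcome. Conditioning on a mediator would strip out part of the effect we want; the pooled comparison gives the total causal effect.
The causal difference is the pooled difference: 0.338 − 0.320 = +0.018.

+0.02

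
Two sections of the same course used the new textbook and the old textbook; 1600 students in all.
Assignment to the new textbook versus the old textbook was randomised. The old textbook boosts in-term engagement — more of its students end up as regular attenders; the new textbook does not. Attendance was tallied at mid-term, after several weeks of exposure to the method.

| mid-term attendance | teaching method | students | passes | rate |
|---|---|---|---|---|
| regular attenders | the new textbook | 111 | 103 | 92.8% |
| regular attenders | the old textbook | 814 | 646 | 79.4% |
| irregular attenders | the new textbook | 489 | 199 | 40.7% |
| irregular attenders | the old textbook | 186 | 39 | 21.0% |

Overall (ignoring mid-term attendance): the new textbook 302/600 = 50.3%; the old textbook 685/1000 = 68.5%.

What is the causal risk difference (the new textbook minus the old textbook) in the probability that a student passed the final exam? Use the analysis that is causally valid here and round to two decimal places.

The distribution of mid-term attendance is itself part of what the teaching method does — it is an intermediate outcome. Holding it fixed would remove that part of the effect; the total effect is the pooled difference.
The causal difference is the pooled difference: 0.503 − 0.685 = -0.182.

-0.18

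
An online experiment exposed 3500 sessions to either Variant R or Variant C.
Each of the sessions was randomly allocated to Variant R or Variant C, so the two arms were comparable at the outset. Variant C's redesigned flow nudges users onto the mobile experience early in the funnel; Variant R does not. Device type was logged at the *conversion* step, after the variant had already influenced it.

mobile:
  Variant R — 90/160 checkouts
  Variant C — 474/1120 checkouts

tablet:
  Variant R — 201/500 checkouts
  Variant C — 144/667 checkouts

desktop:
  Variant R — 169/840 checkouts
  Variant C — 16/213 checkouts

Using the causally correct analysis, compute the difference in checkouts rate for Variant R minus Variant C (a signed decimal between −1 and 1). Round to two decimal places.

-0.01

Device type here is a post-treatment variable shaped by the variant; conditioning on it would introduce bias rather than remove it. The overall comparison is the causal one.
The causal difference is the pooled difference: 0.307 − 0.317 = -0.010.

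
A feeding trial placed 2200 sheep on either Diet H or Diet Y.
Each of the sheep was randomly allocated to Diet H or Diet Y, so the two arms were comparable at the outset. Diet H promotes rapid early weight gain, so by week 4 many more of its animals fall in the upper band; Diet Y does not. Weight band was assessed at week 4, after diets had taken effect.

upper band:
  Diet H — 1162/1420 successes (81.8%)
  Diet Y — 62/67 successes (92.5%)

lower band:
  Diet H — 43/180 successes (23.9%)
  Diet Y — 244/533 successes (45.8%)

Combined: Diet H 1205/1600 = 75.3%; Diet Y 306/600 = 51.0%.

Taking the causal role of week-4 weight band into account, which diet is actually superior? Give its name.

Week-4 weight band here is a post-treatment variable shaped by the diet; conditioning on it would introduce bias rather than remove it. The overall comparison is the causal one.
Pooled: Diet H 75.3% vs Diet Y 51.0%; Diet H is higher overall.

Diet H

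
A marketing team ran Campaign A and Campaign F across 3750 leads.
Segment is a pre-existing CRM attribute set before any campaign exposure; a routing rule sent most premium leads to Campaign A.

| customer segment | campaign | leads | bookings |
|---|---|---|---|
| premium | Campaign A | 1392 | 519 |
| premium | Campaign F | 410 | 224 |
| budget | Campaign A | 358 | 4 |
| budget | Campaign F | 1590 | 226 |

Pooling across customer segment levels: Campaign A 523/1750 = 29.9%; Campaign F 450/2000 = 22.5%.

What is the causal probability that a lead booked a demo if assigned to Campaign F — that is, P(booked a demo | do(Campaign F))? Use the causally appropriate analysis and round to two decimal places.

0.34

Within every customer segment level Campaign F has the higher rate, yet pooled Campaign A does — Simpson's reversal.
Nothing the campaign does changes customer segment; the imbalance is an allocation artefact. With customer segment also predicting the outcome, the pooled figure is confounded, and the within-stratum comparison is the causal one.
Standardising Campaign F to the population customer segment mix: 0.481·224/410 + 0.519·226/1590 = 0.336.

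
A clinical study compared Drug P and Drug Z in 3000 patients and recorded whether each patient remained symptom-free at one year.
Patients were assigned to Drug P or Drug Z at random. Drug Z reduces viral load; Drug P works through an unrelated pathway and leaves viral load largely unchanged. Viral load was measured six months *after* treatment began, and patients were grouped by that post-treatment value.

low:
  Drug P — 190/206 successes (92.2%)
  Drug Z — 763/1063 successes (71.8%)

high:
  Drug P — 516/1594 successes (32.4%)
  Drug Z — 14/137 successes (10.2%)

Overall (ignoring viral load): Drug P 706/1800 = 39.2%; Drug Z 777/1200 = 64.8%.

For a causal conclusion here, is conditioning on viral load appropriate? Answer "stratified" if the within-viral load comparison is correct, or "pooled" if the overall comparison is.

pooled

Viral load lies on the pathway drug → viral load → outcome, so adjusting for it blocks the indirect effect. For the total causal effect of drug, use the unadjusted pooled rates.
Pooled: Drug P 39.2% vs Drug Z 64.8%; Drug Z is higher overall.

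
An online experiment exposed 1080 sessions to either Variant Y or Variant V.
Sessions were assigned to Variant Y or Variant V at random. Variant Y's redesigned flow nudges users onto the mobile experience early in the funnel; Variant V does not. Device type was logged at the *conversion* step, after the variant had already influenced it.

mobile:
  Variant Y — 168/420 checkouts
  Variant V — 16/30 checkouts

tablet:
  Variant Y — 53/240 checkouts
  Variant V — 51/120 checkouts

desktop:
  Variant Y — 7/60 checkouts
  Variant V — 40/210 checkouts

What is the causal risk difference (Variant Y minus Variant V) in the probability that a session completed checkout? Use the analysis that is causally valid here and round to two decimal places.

Device type lies on the pathway variant → device type → outcome, so adjusting for it blocks the indirect effect. For the total causal effect of variant, use the unadjusted pooled rates.
The causal difference is the pooled difference: 0.317 − 0.297 = +0.019.

+0.02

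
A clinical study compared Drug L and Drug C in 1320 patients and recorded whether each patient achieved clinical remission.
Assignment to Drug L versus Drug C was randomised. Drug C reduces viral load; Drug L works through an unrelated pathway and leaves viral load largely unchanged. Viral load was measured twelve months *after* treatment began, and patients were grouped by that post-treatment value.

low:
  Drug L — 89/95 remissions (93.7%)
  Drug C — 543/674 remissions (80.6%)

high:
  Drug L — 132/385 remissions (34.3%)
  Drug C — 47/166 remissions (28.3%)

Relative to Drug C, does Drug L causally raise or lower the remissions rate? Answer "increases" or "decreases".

decreases

Within every viral load level Drug L has the higher rate, yet pooled Drug C does — Simpson's reversal.
Stratifying would compare drugs among patients the drugs themselves sorted into viral load groups — a form of selection on an intermediate. The unconditioned pooled rates give the total causal effect.
Pooled: Drug L 46.0% vs Drug C 70.2%; Drug C is higher overall.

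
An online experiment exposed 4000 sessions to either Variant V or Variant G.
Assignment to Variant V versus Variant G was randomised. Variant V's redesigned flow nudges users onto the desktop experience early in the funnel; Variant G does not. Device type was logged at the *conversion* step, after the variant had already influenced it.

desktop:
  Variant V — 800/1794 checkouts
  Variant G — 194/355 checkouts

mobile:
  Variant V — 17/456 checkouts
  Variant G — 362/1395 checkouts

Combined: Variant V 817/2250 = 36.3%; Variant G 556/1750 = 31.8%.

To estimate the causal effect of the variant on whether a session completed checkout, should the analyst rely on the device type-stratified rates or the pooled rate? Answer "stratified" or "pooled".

pooled

The distribution of device type is itself part of what the variant does — it is an intermediate outcome. Holding it fixed would remove that part of the effect; the total effect is the pooled difference.
Pooled: Variant V 36.3% vs Variant G 31.8%; Variant V is higher overall.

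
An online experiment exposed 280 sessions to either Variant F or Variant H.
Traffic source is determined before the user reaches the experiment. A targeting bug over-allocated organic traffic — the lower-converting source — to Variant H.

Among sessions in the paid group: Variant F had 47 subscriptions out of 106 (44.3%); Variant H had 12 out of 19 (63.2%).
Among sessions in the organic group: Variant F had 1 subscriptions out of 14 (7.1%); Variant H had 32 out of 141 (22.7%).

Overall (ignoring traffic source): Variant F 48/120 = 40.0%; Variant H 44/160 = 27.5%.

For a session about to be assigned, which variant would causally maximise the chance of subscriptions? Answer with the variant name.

The imbalance in traffic source arose from how sessions were allocated, not from anything the variant did; and traffic source independently affects the outcome. The pooled gap is confounded — condition on traffic source.
Within each level — paid: 44.3% vs 63.2%; organic: 7.1% vs 22.7% — Variant H is higher every time.

Variant H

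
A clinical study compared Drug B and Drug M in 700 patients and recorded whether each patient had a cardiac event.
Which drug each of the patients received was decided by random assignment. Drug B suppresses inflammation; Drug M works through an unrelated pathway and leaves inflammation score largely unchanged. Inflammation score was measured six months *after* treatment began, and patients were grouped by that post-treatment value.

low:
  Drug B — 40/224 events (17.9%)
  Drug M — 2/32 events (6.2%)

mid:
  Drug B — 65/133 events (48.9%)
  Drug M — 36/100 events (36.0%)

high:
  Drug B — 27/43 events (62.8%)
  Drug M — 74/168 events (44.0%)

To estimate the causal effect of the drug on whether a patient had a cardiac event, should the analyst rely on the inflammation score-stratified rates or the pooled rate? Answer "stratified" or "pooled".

pooled

The stratified and pooled comparisons disagree (Drug M wins within each inflammation score; Drug B wins overall), so the answer turns on the causal role of inflammation score.
Because the drug influences inflammation score, inflammation score is a post-treatment mediator, not a confounder. Stratifying on it would bias the estimate; the causal effect is the crude pooled difference.
Pooled: Drug B 33.0% vs Drug M 37.3%; Drug B is lower overall.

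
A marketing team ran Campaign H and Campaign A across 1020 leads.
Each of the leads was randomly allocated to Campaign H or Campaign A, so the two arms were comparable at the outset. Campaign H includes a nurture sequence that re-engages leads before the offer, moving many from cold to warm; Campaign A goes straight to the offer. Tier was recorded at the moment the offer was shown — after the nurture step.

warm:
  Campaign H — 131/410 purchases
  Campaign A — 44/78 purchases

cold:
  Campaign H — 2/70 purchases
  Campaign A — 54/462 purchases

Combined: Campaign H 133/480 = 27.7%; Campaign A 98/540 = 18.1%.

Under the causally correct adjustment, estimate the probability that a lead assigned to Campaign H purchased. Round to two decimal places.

0.28

Engagement tier here is a post-treatment variable shaped by the campaign; conditioning on it would introduce bias rather than remove it. The overall comparison is the causal one.
So P(outcome | do(Campaign H)) is just the pooled rate for Campaign H: 133/480 = 0.277.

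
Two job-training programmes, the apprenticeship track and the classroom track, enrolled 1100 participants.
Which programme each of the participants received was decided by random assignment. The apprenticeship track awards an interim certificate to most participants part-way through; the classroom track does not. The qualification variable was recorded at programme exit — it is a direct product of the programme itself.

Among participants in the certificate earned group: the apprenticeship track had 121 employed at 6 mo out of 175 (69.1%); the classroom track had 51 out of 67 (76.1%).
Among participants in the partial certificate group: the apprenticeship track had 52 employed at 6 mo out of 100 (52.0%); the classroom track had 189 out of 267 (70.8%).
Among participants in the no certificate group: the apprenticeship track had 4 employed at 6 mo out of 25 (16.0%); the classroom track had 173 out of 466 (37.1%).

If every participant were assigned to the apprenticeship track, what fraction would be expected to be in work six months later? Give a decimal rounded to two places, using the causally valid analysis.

The qualification attained during the programme-specific comparison favours the classroom track throughout, but the pooled figures favour the apprenticeship track. The question is whether to condition on qualification attained during the programme.
Because the programme influences qualification attained during the programme, qualification attained during the programme is a post-treatment mediator, not a confounder. Stratifying on it would bias the estimate; the causal effect is the crude pooled difference.
So P(outcome | do(the apprenticeship track)) is just the pooled rate for the apprenticeship track: 177/300 = 0.590.

0.59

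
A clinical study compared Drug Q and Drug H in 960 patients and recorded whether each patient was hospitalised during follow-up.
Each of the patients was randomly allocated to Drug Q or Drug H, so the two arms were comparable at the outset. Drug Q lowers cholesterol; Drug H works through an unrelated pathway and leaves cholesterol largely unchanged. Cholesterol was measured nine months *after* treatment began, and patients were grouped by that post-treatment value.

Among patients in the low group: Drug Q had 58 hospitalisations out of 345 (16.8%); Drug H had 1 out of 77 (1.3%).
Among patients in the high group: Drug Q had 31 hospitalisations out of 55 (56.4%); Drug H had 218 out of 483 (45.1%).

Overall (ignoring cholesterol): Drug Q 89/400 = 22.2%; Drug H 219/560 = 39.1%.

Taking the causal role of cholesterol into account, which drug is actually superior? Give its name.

Cholesterol lies on the pathway drug → cholesterol → outcome, so adjusting for it blocks the indirect effect. For the total causal effect of drug, use the unadjusted pooled rates.
Pooled: Drug Q 22.2% vs Drug H 39.1%; Drug Q is lower overall.

Drug Q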